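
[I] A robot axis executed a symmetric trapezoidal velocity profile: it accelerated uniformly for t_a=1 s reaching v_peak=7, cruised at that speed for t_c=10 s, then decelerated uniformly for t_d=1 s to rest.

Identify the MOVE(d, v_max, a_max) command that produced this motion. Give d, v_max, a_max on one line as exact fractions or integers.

a_max = 7/1 = 7
d_a = ½·7·1 = 7/2; d_c = 7·10 = 70
d = 2·7/2 + 70 = 77
t_c = 10 > 0 so v_max = 7

d=77 v_max=7 a_max=7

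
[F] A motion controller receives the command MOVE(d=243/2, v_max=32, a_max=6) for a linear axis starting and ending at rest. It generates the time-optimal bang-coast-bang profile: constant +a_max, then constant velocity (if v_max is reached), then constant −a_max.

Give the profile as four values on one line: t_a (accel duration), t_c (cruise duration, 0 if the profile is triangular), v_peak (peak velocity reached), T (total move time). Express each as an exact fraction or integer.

v_max²/a_max = 32²/6 = 512/3
243/2 < 512/3 ⇒ no cruise
v_peak = √(243/2·6) = √729 = 27
t_a = 27/6 = 9/2; t_c = 0
T = 2·9/2 = 9

t_a=9/2 t_c=0 v_peak=27 T=9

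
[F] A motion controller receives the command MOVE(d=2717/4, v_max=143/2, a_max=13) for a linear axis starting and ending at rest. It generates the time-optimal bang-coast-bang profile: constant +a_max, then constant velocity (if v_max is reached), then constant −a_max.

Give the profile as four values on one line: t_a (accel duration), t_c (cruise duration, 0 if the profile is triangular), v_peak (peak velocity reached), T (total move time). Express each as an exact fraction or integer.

(v_max)²/a_max = (143/2)²/13 = 1573/4
2717/4 ≥ 1573/4 ⇒ cruise phase
t_a = (143/2)/13 = 11/2; v_peak = 143/2
d_cruise = 2717/4 − 1573/4 = 286; t_c = 286/(143/2) = 4
T = 2·11/2 + 4 = 15

t_a=11/2 t_c=4 v_peak=143/2 T=15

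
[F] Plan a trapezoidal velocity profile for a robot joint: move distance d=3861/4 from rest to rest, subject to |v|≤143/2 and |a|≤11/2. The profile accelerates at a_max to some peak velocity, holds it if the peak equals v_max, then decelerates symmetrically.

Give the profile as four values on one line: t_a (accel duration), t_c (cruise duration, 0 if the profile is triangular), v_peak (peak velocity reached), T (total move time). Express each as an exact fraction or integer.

v_max²/a_max = (143/2)²/(11/2) = 1859/2
3861/4 ≥ 1859/2 so v_max reached
t_a = (143/2)/(11/2) = 13; v_peak = 143/2
d_cruise = 3861/4 − 1859/2 = 143/4; t_c = (143/4)/(143/2) = 1/2
T = 2·13 + 1/2 = 53/2

t_a=13 t_c=1/2 v_peak=143/2 T=53/2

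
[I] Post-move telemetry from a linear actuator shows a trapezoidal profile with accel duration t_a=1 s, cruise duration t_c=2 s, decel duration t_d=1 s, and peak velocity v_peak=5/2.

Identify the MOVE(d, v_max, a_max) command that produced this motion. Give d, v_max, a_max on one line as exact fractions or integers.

d=15/2 v_max=5/2 a_max=5/2

a_max = (5/2)/1 = 5/2
d_a = ½·5/2·1 = 5/4; d_c = 5/2·2 = 5
d = 2·5/4 + 5 = 15/2
t_c = 2 > 0 → v_max = v_peak = 5/2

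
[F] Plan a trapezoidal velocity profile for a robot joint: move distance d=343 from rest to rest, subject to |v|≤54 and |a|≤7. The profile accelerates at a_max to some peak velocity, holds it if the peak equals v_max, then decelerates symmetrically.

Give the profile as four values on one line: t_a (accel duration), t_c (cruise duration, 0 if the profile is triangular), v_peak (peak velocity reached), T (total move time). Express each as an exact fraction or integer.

t_a=7 t_c=0 v_peak=49 T=14

vₘ²/aₘ = 54²/7 = 2916/7
343 < 2916/7 → triangular
v_peak = √(343·7) = √2401 = 49
t_a = 49/7 = 7; t_c = 0
T = 2·7 = 14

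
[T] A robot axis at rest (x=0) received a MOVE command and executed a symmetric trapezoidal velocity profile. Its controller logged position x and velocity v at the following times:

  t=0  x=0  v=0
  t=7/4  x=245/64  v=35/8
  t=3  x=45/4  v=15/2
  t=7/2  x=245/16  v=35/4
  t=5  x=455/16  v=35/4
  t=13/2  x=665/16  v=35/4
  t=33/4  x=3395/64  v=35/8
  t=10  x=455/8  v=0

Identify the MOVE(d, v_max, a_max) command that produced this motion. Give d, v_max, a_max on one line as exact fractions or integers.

final state: t=10, x=455/8, v=0 → d = 455/8
a_max = (35/8−0)/(7/4−0) = 5/2
max v = 35/4 over t∈[7/2,13/2] → v_max = 35/4
check: 35/4·(7/2+3) = 455/8 ✓

d=455/8 v_max=35/4 a_max=5/2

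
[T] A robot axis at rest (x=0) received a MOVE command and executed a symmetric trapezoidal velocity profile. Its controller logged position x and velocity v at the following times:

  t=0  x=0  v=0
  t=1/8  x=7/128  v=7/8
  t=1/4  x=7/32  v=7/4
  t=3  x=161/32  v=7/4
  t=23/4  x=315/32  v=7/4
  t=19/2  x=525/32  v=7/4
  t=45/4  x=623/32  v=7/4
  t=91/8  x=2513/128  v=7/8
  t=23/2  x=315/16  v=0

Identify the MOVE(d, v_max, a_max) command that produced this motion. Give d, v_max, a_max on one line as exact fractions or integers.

d=315/16 v_max=7/4 a_max=7

final state: t=23/2, x=315/16, v=0 → d = 315/16
a_max = (7/8−0)/(1/8−0) = 7
max v = 7/4 over t∈[1/4,45/4] → v_max = 7/4
check: 7/4·(1/4+11) = 315/16 ✓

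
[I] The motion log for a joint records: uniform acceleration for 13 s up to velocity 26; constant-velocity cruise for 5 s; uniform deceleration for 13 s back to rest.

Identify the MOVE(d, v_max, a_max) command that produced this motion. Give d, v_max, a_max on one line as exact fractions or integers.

a_max = 26/13 = 2
d_a = ½·26·13 = 169; d_c = 26·5 = 130
d = 2·169 + 130 = 468
t_c = 5 > 0 so v_max = 26

d=468 v_max=26 a_max=2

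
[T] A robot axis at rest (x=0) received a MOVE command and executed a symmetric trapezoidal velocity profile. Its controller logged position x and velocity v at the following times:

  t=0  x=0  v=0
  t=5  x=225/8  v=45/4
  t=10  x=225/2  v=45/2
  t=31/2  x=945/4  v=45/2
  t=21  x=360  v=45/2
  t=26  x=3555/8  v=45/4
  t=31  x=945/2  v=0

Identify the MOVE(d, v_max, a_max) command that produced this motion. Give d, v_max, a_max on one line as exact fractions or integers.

final state: t=31, x=945/2, v=0 → d = 945/2
a_max = (45/4−0)/(5−0) = 9/4
max v = 45/2 over t∈[10,21] → v_max = 45/2
check: 45/2·(10+11) = 945/2 ✓

d=945/2 v_max=45/2 a_max=9/4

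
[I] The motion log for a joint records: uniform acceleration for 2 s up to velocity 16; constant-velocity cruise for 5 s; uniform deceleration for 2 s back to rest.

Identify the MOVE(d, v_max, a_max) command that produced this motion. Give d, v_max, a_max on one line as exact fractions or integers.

d=112 v_max=16 a_max=8

a_max = 16/2 = 8
d_a = ½·16·2 = 16; d_c = 16·5 = 80
d = 2·16 + 80 = 112
t_c = 5 > 0 so v_max = 16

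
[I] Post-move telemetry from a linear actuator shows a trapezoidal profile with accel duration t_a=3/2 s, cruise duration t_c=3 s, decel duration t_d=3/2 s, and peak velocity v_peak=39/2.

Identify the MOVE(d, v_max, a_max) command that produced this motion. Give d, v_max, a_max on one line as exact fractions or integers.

a_max = (39/2)/(3/2) = 13
d_a = ½·39/2·3/2 = 117/8; d_c = 39/2·3 = 117/2
d = 2·117/8 + 117/2 = 351/4
t_c = 3 > 0 → v_max = v_peak = 39/2

d=351/4 v_max=39/2 a_max=13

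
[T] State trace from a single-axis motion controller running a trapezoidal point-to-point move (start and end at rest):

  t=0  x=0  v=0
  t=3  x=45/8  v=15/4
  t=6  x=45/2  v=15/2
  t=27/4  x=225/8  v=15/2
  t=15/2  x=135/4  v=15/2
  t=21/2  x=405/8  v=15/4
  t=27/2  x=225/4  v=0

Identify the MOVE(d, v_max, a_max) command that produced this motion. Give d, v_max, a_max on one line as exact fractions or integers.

final state: t=27/2, x=225/4, v=0 → d = 225/4
a_max = (15/4−0)/(3−0) = 5/4
max v = 15/2 over t∈[6,15/2] → v_max = 15/2
check: 15/2·(6+3/2) = 225/4 ✓

d=225/4 v_max=15/2 a_max=5/4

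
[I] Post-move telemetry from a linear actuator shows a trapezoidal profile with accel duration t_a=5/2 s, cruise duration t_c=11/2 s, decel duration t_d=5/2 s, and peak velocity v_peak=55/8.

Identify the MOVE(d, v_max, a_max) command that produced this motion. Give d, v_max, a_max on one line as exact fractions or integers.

d=55 v_max=55/8 a_max=11/4

a_max = (55/8)/(5/2) = 11/4
d_a = ½·55/8·5/2 = 275/32; d_c = 55/8·11/2 = 605/16
d = 2·275/32 + 605/16 = 55
t_c = 11/2 > 0 → v_max = v_peak = 55/8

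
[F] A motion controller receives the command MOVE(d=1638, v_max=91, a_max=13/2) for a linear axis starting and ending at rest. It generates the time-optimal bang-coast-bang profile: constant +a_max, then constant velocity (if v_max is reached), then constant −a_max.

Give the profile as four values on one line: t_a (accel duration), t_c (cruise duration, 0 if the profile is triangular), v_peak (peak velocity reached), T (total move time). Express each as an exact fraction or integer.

(v_max)²/a_max = 91²/(13/2) = 1274
1638 ≥ 1274 → trapezoidal
t_a = 91/(13/2) = 14; v_peak = 91
d_cruise = 1638 − 1274 = 364; t_c = 364/91 = 4
T = 2·14 + 4 = 32

t_a=14 t_c=4 v_peak=91 T=32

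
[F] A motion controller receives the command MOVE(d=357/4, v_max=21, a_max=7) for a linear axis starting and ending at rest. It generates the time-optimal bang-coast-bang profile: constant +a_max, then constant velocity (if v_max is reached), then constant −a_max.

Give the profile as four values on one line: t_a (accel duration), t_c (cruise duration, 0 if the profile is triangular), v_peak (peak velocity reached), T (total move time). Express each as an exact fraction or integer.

v_max²/a_max = 21²/7 = 63
357/4 ≥ 63 so v_max reached
t_a = 21/7 = 3; v_peak = 21
d_cruise = 357/4 − 63 = 105/4; t_c = (105/4)/21 = 5/4
T = 2·3 + 5/4 = 29/4

t_a=3 t_c=5/4 v_peak=21 T=29/4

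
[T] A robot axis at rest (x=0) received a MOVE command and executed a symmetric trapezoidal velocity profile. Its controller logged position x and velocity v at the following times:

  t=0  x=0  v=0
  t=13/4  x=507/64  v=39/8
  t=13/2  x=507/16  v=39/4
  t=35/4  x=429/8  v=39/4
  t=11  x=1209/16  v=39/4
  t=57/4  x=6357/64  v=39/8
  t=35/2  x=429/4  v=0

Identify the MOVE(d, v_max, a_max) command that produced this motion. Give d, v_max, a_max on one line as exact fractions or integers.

d=429/4 v_max=39/4 a_max=3/2

final state: t=35/2, x=429/4, v=0 → d = 429/4
a_max = (39/8−0)/(13/4−0) = 3/2
max v = 39/4 over t∈[13/2,11] → v_max = 39/4
check: 39/4·(13/2+9/2) = 429/4 ✓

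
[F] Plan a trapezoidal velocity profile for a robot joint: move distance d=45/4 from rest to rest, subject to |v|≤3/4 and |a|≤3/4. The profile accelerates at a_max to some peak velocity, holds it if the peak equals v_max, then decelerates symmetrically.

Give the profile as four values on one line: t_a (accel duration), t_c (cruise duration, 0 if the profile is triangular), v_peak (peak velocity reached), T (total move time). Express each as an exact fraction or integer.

v_max²/a_max = (3/4)²/(3/4) = 3/4
45/4 ≥ 3/4 ⇒ cruise phase
t_a = (3/4)/(3/4) = 1; v_peak = 3/4
d_cruise = 45/4 − 3/4 = 21/2; t_c = (21/2)/(3/4) = 14
T = 2·1 + 14 = 16

t_a=1 t_c=14 v_peak=3/4 T=16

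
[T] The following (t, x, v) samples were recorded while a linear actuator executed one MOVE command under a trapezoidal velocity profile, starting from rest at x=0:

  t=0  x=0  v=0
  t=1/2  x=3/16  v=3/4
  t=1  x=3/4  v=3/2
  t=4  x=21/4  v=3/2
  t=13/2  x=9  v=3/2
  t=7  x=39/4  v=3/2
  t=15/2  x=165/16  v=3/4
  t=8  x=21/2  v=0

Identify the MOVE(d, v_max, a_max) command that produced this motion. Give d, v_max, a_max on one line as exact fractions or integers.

d=21/2 v_max=3/2 a_max=3/2

final state: t=8, x=21/2, v=0 → d = 21/2
a_max = (3/4−0)/(1/2−0) = 3/2
max v = 3/2 over t∈[1,7] → v_max = 3/2
check: 3/2·(1+6) = 21/2 ✓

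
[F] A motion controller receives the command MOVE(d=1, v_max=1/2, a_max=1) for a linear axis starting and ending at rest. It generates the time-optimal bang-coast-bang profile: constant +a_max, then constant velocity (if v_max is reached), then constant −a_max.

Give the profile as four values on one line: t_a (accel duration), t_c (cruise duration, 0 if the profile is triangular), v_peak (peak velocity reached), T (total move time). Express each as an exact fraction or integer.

v_max²/a_max = (1/2)²/1 = 1/4
1 ≥ 1/4 ⇒ cruise phase
t_a = (1/2)/1 = 1/2; v_peak = 1/2
d_cruise = 1 − 1/4 = 3/4; t_c = (3/4)/(1/2) = 3/2
T = 2·1/2 + 3/2 = 5/2

t_a=1/2 t_c=3/2 v_peak=1/2 T=5/2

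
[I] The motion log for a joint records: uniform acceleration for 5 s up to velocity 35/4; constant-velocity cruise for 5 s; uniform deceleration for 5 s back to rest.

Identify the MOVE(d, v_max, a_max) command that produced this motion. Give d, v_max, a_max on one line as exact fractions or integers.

a_max = (35/4)/5 = 7/4
d_a = ½·35/4·5 = 175/8; d_c = 35/4·5 = 175/4
d = 2·175/8 + 175/4 = 175/2
t_c = 5 > 0 ⇒ limit active, v_max = 35/4

d=175/2 v_max=35/4 a_max=7/4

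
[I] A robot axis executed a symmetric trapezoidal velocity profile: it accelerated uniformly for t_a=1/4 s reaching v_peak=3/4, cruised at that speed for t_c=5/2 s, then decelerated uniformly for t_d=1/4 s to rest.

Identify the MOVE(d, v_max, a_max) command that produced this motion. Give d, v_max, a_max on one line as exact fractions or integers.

a_max = (3/4)/(1/4) = 3
d_a = ½·3/4·1/4 = 3/32; d_c = 3/4·5/2 = 15/8
d = 2·3/32 + 15/8 = 33/16
t_c = 5/2 > 0 ⇒ limit active, v_max = 3/4

d=33/16 v_max=3/4 a_max=3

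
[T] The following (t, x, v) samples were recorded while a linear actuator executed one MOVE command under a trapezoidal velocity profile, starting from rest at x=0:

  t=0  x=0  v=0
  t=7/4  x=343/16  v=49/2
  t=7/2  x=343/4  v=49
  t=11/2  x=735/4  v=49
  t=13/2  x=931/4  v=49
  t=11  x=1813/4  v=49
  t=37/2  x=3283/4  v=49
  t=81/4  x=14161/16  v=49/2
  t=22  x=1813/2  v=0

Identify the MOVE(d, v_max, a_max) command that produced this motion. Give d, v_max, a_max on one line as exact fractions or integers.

d=1813/2 v_max=49 a_max=14

final state: t=22, x=1813/2, v=0 → d = 1813/2
a_max = (49/2−0)/(7/4−0) = 14
max v = 49 over t∈[7/2,37/2] → v_max = 49
check: 49·(7/2+15) = 1813/2 ✓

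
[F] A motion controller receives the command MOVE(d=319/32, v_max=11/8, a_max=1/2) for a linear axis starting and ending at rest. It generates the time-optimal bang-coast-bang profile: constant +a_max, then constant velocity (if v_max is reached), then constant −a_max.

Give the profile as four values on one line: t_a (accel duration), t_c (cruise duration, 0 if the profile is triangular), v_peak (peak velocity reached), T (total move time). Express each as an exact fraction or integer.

t_a=11/4 t_c=9/2 v_peak=11/8 T=10

(v_max)²/a_max = (11/8)²/(1/2) = 121/32
319/32 ≥ 121/32 ⇒ cruise phase
t_a = (11/8)/(1/2) = 11/4; v_peak = 11/8
d_cruise = 319/32 − 121/32 = 99/16; t_c = (99/16)/(11/8) = 9/2
T = 2·11/4 + 9/2 = 10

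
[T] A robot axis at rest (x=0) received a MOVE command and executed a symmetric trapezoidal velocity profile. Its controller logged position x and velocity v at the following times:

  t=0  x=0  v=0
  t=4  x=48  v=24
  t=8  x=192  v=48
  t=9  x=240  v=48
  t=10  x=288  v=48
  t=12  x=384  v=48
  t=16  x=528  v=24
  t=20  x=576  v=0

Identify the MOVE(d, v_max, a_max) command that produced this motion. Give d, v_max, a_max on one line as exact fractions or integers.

final state: t=20, x=576, v=0 → d = 576
a_max = (24−0)/(4−0) = 6
max v = 48 over t∈[8,12] → v_max = 48
check: 48·(8+4) = 576 ✓

d=576 v_max=48 a_max=6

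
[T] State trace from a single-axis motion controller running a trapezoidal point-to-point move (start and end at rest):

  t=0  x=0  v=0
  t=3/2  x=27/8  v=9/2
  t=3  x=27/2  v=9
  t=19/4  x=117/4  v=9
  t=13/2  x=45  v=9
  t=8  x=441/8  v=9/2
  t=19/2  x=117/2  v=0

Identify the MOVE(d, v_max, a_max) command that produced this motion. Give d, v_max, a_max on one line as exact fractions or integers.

final state: t=19/2, x=117/2, v=0 → d = 117/2
a_max = (9/2−0)/(3/2−0) = 3
max v = 9 over t∈[3,13/2] → v_max = 9
check: 9·(3+7/2) = 117/2 ✓

d=117/2 v_max=9 a_max=3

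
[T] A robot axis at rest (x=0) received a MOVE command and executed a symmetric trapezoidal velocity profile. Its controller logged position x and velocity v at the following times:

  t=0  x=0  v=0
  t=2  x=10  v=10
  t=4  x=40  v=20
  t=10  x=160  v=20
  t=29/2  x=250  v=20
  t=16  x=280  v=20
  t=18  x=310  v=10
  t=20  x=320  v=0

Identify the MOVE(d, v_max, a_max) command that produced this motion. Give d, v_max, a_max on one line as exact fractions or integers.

final state: t=20, x=320, v=0 → d = 320
a_max = (10−0)/(2−0) = 5
max v = 20 over t∈[4,16] → v_max = 20
check: 20·(4+12) = 320 ✓

d=320 v_max=20 a_max=5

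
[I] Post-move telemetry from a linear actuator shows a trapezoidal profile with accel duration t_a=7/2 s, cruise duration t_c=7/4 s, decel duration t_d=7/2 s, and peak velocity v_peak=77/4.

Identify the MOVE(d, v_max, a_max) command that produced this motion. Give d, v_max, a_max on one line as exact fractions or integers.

d=1617/16 v_max=77/4 a_max=11/2

a_max = (77/4)/(7/2) = 11/2
d_a = ½·77/4·7/2 = 539/16; d_c = 77/4·7/4 = 539/16
d = 2·539/16 + 539/16 = 1617/16
t_c = 7/4 > 0 ⇒ limit active, v_max = 77/4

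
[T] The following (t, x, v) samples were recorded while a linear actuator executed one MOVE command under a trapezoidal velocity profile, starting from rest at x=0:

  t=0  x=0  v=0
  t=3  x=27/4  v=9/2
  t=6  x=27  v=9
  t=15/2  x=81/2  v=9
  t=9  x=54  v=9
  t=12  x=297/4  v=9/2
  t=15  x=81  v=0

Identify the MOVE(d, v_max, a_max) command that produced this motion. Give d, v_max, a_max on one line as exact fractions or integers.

final state: t=15, x=81, v=0 → d = 81
a_max = (9/2−0)/(3−0) = 3/2
max v = 9 over t∈[6,9] → v_max = 9
check: 9·(6+3) = 81 ✓

d=81 v_max=9 a_max=3/2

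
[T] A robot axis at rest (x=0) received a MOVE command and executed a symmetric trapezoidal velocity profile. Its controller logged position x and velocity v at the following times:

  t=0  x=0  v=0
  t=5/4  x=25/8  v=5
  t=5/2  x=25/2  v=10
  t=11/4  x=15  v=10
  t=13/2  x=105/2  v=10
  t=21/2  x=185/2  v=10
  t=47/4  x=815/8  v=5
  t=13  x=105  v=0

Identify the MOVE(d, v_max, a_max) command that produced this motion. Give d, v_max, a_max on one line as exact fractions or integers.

d=105 v_max=10 a_max=4

final state: t=13, x=105, v=0 → d = 105
a_max = (5−0)/(5/4−0) = 4
max v = 10 over t∈[5/2,21/2] → v_max = 10
check: 10·(5/2+8) = 105 ✓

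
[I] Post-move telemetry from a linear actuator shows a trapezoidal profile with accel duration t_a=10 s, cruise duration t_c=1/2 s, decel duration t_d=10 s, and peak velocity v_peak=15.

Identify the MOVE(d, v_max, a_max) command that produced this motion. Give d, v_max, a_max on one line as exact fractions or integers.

d=315/2 v_max=15 a_max=3/2

a_max = 15/10 = 3/2
d_a = ½·15·10 = 75; d_c = 15·1/2 = 15/2
d = 2·75 + 15/2 = 315/2
t_c = 1/2 > 0 so v_max = 15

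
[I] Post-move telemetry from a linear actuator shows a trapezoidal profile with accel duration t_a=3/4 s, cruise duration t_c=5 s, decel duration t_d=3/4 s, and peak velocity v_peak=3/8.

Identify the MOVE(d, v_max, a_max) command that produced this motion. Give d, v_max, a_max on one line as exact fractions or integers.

a_max = (3/8)/(3/4) = 1/2
d_a = ½·3/8·3/4 = 9/64; d_c = 3/8·5 = 15/8
d = 2·9/64 + 15/8 = 69/32
t_c = 5 > 0 ⇒ limit active, v_max = 3/8

d=69/32 v_max=3/8 a_max=1/2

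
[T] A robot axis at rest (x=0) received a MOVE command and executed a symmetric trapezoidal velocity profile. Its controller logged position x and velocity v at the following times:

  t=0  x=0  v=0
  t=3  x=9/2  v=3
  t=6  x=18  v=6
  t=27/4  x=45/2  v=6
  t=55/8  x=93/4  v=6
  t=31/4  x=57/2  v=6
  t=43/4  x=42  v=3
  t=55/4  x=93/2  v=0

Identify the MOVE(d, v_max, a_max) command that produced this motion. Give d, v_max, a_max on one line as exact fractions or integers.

d=93/2 v_max=6 a_max=1

final state: t=55/4, x=93/2, v=0 → d = 93/2
a_max = (3−0)/(3−0) = 1
max v = 6 over t∈[6,31/4] → v_max = 6
check: 6·(6+7/4) = 93/2 ✓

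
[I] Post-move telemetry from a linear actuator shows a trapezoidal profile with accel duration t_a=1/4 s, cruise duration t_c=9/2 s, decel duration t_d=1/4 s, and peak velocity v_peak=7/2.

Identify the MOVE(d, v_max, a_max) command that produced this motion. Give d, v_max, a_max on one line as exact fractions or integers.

a_max = (7/2)/(1/4) = 14
d_a = ½·7/2·1/4 = 7/16; d_c = 7/2·9/2 = 63/4
d = 2·7/16 + 63/4 = 133/8
t_c = 9/2 > 0 ⇒ limit active, v_max = 7/2

d=133/8 v_max=7/2 a_max=14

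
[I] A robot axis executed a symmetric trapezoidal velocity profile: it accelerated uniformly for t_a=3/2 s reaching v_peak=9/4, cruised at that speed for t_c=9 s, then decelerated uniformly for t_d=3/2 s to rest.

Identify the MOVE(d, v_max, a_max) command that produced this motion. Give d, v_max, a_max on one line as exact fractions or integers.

a_max = (9/4)/(3/2) = 3/2
d_a = ½·9/4·3/2 = 27/16; d_c = 9/4·9 = 81/4
d = 2·27/16 + 81/4 = 189/8
t_c = 9 > 0 so v_max = 9/4

d=189/8 v_max=9/4 a_max=3/2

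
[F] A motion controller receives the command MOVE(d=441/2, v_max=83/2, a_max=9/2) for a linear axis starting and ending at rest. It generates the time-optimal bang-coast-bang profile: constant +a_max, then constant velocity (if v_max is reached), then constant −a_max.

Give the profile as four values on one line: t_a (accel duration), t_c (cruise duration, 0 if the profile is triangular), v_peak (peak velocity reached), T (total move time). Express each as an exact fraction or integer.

t_a=7 t_c=0 v_peak=63/2 T=14

vₘ²/aₘ = (83/2)²/(9/2) = 6889/18
441/2 < 6889/18 so t_c = 0
v_peak = √(441/2·9/2) = √(3969/4) = 63/2
t_a = (63/2)/(9/2) = 7; t_c = 0
T = 2·7 = 14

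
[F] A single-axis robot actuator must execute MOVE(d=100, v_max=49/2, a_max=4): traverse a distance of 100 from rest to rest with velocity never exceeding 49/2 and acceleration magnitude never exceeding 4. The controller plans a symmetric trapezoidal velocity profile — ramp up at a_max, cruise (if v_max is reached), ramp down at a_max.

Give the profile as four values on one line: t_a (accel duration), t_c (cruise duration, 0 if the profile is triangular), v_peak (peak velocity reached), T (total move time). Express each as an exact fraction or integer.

t_a=5 t_c=0 v_peak=20 T=10

v_max²/a_max = (49/2)²/4 = 2401/16
100 < 2401/16 → triangular
v_peak = √(100·4) = √400 = 20
t_a = 20/4 = 5; t_c = 0
T = 2·5 = 10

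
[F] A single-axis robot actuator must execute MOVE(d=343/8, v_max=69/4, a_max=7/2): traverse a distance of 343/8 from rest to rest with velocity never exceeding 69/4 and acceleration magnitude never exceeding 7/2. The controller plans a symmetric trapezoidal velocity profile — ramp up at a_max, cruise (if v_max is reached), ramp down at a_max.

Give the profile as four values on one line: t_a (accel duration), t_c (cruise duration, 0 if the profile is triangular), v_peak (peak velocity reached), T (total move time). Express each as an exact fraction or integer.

vₘ²/aₘ = (69/4)²/(7/2) = 4761/56
343/8 < 4761/56 ⇒ no cruise
v_peak = √(343/8·7/2) = √(2401/16) = 49/4
t_a = (49/4)/(7/2) = 7/2; t_c = 0
T = 2·7/2 = 7

t_a=7/2 t_c=0 v_peak=49/4 T=7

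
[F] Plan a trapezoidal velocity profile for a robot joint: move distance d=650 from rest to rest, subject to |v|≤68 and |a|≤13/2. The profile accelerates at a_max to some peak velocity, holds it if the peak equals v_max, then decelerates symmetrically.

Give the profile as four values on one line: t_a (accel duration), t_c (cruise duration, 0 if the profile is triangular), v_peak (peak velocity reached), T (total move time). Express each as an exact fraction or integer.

v_max²/a_max = 68²/(13/2) = 9248/13
650 < 9248/13 ⇒ no cruise
v_peak = √(650·13/2) = √4225 = 65
t_a = 65/(13/2) = 10; t_c = 0
T = 2·10 = 20

t_a=10 t_c=0 v_peak=65 T=20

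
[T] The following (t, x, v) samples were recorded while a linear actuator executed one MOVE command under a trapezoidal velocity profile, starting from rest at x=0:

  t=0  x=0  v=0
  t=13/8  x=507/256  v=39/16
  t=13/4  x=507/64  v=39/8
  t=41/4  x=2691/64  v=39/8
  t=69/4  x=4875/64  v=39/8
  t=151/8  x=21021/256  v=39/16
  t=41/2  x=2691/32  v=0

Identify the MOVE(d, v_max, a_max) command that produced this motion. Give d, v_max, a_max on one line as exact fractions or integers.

final state: t=41/2, x=2691/32, v=0 → d = 2691/32
a_max = (39/16−0)/(13/8−0) = 3/2
max v = 39/8 over t∈[13/4,69/4] → v_max = 39/8
check: 39/8·(13/4+14) = 2691/32 ✓

d=2691/32 v_max=39/8 a_max=3/2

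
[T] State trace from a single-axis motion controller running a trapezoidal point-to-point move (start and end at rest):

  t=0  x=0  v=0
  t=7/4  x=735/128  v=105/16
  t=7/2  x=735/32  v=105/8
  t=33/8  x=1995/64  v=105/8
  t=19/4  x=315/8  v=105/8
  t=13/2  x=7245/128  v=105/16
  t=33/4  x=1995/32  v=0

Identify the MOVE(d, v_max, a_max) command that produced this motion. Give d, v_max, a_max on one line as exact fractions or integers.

d=1995/32 v_max=105/8 a_max=15/4

final state: t=33/4, x=1995/32, v=0 → d = 1995/32
a_max = (105/16−0)/(7/4−0) = 15/4
max v = 105/8 over t∈[7/2,19/4] → v_max = 105/8
check: 105/8·(7/2+5/4) = 1995/32 ✓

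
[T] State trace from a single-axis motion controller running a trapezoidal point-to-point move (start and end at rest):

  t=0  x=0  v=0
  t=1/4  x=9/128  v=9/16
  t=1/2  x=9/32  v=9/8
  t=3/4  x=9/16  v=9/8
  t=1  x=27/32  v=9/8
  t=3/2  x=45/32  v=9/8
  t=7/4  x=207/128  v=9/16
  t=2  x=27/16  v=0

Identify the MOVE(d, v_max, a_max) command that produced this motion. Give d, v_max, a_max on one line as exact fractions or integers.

final state: t=2, x=27/16, v=0 → d = 27/16
a_max = (9/16−0)/(1/4−0) = 9/4
max v = 9/8 over t∈[1/2,3/2] → v_max = 9/8
check: 9/8·(1/2+1) = 27/16 ✓

d=27/16 v_max=9/8 a_max=9/4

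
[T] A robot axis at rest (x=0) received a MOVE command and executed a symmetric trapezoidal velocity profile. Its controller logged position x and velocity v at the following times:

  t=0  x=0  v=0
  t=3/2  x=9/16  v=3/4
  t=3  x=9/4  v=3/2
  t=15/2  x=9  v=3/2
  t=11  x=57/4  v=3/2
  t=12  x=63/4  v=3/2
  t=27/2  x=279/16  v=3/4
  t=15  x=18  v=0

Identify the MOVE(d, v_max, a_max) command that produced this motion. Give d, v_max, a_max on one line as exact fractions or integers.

d=18 v_max=3/2 a_max=1/2

final state: t=15, x=18, v=0 → d = 18
a_max = (3/4−0)/(3/2−0) = 1/2
max v = 3/2 over t∈[3,12] → v_max = 3/2
check: 3/2·(3+9) = 18 ✓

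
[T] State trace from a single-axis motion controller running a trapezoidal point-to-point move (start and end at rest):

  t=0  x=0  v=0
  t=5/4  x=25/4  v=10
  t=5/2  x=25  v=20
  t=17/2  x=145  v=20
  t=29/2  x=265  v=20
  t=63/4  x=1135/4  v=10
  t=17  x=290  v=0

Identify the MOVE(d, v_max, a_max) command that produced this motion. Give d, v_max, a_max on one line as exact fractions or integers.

final state: t=17, x=290, v=0 → d = 290
a_max = (10−0)/(5/4−0) = 8
max v = 20 over t∈[5/2,29/2] → v_max = 20
check: 20·(5/2+12) = 290 ✓

d=290 v_max=20 a_max=8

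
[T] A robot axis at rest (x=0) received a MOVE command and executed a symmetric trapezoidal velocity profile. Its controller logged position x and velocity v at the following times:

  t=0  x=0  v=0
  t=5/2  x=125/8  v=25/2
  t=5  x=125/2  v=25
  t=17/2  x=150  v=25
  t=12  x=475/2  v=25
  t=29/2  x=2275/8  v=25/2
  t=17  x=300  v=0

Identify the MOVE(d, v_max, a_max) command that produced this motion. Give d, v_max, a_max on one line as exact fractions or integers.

final state: t=17, x=300, v=0 → d = 300
a_max = (25/2−0)/(5/2−0) = 5
max v = 25 over t∈[5,12] → v_max = 25
check: 25·(5+7) = 300 ✓

d=300 v_max=25 a_max=5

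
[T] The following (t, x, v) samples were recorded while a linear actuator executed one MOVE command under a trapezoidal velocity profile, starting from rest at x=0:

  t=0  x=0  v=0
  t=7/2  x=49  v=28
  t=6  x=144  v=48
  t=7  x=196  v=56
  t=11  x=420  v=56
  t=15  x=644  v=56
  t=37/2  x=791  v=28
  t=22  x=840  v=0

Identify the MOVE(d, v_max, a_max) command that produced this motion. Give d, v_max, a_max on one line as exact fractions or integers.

d=840 v_max=56 a_max=8

final state: t=22, x=840, v=0 → d = 840
a_max = (28−0)/(7/2−0) = 8
max v = 56 over t∈[7,15] → v_max = 56
check: 56·(7+8) = 840 ✓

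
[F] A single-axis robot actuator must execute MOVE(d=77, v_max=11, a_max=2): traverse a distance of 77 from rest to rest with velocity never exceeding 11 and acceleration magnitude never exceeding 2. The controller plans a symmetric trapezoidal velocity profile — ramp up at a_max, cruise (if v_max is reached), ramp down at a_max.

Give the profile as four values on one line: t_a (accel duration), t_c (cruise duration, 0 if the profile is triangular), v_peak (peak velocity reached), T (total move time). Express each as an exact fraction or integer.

t_a=11/2 t_c=3/2 v_peak=11 T=25/2

(v_max)²/a_max = 11²/2 = 121/2
77 ≥ 121/2 so v_max reached
t_a = 11/2; v_peak = 11
d_cruise = 77 − 121/2 = 33/2; t_c = (33/2)/11 = 3/2
T = 2·11/2 + 3/2 = 25/2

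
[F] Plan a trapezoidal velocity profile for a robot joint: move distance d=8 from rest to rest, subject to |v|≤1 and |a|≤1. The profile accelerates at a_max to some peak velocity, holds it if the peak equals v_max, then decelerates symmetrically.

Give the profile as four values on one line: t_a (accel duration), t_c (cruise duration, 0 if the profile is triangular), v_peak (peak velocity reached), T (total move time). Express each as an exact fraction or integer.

vₘ²/aₘ = 1²/1 = 1
8 ≥ 1 ⇒ cruise phase
t_a = 1/1 = 1; v_peak = 1
d_cruise = 8 − 1 = 7; t_c = 7/1 = 7
T = 2·1 + 7 = 9

t_a=1 t_c=7 v_peak=1 T=9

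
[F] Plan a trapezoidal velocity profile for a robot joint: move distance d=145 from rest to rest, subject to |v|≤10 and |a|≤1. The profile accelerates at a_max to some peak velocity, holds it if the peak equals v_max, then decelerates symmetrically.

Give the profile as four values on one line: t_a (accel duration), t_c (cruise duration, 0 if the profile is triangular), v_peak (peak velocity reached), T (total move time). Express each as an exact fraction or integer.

t_a=10 t_c=9/2 v_peak=10 T=49/2

(v_max)²/a_max = 10²/1 = 100
145 ≥ 100 so v_max reached
t_a = 10/1 = 10; v_peak = 10
d_cruise = 145 − 100 = 45; t_c = 45/10 = 9/2
T = 2·10 + 9/2 = 49/2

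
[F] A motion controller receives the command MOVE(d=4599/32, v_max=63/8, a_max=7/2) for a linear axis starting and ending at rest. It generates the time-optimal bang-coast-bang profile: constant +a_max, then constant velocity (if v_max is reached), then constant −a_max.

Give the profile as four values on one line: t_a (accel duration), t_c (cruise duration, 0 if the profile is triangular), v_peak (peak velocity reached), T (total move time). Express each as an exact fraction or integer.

t_a=9/4 t_c=16 v_peak=63/8 T=41/2

vₘ²/aₘ = (63/8)²/(7/2) = 567/32
4599/32 ≥ 567/32 so v_max reached
t_a = (63/8)/(7/2) = 9/4; v_peak = 63/8
d_cruise = 4599/32 − 567/32 = 126; t_c = 126/(63/8) = 16
T = 2·9/4 + 16 = 41/2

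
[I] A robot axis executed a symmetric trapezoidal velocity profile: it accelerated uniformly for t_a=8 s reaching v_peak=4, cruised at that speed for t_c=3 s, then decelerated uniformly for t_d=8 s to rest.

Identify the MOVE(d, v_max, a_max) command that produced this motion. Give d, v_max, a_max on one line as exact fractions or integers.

d=44 v_max=4 a_max=1/2

a_max = 4/8 = 1/2
d_a = ½·4·8 = 16; d_c = 4·3 = 12
d = 2·16 + 12 = 44
t_c = 3 > 0 so v_max = 4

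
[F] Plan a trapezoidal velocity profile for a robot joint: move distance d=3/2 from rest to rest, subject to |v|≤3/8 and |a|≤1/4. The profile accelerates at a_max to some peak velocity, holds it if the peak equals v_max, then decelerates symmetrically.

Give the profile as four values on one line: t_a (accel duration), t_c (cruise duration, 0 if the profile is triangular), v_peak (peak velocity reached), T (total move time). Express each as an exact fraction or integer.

t_a=3/2 t_c=5/2 v_peak=3/8 T=11/2

vₘ²/aₘ = (3/8)²/(1/4) = 9/16
3/2 ≥ 9/16 → trapezoidal
t_a = (3/8)/(1/4) = 3/2; v_peak = 3/8
d_cruise = 3/2 − 9/16 = 15/16; t_c = (15/16)/(3/8) = 5/2
T = 2·3/2 + 5/2 = 11/2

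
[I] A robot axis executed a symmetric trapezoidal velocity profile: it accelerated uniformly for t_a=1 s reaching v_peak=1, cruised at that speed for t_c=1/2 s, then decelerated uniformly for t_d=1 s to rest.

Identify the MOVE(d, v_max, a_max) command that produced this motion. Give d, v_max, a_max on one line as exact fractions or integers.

a_max = 1/1 = 1
d_a = ½·1·1 = 1/2; d_c = 1·1/2 = 1/2
d = 2·1/2 + 1/2 = 3/2
t_c = 1/2 > 0 → v_max = v_peak = 1

d=3/2 v_max=1 a_max=1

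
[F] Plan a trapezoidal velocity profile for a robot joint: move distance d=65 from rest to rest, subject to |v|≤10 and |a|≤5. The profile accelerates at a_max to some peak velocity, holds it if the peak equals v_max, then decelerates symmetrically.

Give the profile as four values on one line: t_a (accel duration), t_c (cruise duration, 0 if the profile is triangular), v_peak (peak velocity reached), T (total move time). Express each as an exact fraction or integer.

(v_max)²/a_max = 10²/5 = 20
65 ≥ 20 → trapezoidal
t_a = 10/5 = 2; v_peak = 10
d_cruise = 65 − 20 = 45; t_c = 45/10 = 9/2
T = 2·2 + 9/2 = 17/2

t_a=2 t_c=9/2 v_peak=10 T=17/2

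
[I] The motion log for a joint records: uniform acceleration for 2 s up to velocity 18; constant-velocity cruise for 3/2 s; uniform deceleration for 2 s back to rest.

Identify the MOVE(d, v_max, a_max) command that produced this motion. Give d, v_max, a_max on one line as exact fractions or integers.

d=63 v_max=18 a_max=9

a_max = 18/2 = 9
d_a = ½·18·2 = 18; d_c = 18·3/2 = 27
d = 2·18 + 27 = 63
t_c = 3/2 > 0 ⇒ limit active, v_max = 18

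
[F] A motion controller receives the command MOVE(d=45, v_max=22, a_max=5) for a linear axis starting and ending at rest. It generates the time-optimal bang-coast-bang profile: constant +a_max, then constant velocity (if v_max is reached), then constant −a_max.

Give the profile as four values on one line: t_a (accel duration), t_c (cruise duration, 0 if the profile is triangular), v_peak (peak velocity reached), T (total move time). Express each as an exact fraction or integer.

t_a=3 t_c=0 v_peak=15 T=6

vₘ²/aₘ = 22²/5 = 484/5
45 < 484/5 → triangular
v_peak = √(45·5) = √225 = 15
t_a = 15/5 = 3; t_c = 0
T = 2·3 = 6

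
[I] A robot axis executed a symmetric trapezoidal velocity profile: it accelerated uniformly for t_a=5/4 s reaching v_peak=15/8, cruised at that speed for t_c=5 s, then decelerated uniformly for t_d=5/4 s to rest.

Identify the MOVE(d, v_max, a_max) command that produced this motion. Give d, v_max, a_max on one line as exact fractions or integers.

d=375/32 v_max=15/8 a_max=3/2

a_max = (15/8)/(5/4) = 3/2
d_a = ½·15/8·5/4 = 75/64; d_c = 15/8·5 = 75/8
d = 2·75/64 + 75/8 = 375/32
t_c = 5 > 0 → v_max = v_peak = 15/8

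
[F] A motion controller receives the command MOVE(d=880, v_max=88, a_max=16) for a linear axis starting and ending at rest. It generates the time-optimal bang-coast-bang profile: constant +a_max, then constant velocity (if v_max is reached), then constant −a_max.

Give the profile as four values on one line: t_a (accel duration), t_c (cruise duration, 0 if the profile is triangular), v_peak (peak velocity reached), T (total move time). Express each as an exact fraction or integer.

(v_max)²/a_max = 88²/16 = 484
880 ≥ 484 ⇒ cruise phase
t_a = 88/16 = 11/2; v_peak = 88
d_cruise = 880 − 484 = 396; t_c = 396/88 = 9/2
T = 2·11/2 + 9/2 = 31/2

t_a=11/2 t_c=9/2 v_peak=88 T=31/2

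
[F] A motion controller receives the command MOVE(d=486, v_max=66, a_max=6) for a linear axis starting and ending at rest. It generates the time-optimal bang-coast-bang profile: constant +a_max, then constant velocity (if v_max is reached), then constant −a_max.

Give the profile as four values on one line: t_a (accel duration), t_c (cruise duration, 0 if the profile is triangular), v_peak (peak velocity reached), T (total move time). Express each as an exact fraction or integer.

(v_max)²/a_max = 66²/6 = 726
486 < 726 ⇒ no cruise
v_peak = √(486·6) = √2916 = 54
t_a = 54/6 = 9; t_c = 0
T = 2·9 = 18

t_a=9 t_c=0 v_peak=54 T=18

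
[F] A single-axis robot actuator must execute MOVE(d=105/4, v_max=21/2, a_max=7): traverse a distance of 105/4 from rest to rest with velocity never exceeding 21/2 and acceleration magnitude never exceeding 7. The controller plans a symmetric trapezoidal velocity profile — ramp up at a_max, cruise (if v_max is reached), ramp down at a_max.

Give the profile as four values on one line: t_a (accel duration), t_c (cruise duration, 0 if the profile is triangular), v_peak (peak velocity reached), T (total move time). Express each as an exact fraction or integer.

t_a=3/2 t_c=1 v_peak=21/2 T=4

(v_max)²/a_max = (21/2)²/7 = 63/4
105/4 ≥ 63/4 → trapezoidal
t_a = (21/2)/7 = 3/2; v_peak = 21/2
d_cruise = 105/4 − 63/4 = 21/2; t_c = (21/2)/(21/2) = 1
T = 2·3/2 + 1 = 4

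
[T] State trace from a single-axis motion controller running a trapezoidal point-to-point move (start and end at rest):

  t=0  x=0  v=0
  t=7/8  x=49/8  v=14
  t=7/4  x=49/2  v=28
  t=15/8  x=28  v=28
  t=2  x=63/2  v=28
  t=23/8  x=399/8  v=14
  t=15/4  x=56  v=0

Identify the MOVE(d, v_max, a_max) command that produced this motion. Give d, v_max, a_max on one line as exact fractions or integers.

d=56 v_max=28 a_max=16

final state: t=15/4, x=56, v=0 → d = 56
a_max = (14−0)/(7/8−0) = 16
max v = 28 over t∈[7/4,2] → v_max = 28
check: 28·(7/4+1/4) = 56 ✓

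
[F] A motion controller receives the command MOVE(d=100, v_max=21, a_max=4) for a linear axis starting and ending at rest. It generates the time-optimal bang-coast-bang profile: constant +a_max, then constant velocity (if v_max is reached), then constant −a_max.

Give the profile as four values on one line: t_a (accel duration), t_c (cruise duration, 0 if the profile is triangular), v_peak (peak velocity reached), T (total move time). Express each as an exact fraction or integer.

(v_max)²/a_max = 21²/4 = 441/4
100 < 441/4 → triangular
v_peak = √(100·4) = √400 = 20
t_a = 20/4 = 5; t_c = 0
T = 2·5 = 10

t_a=5 t_c=0 v_peak=20 T=10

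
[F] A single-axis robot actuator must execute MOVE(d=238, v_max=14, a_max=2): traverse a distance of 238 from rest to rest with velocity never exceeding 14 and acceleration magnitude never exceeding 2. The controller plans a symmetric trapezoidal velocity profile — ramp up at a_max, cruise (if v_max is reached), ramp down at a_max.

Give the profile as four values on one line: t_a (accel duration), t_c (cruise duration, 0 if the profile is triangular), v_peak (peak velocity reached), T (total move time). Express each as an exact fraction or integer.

t_a=7 t_c=10 v_peak=14 T=24

v_max²/a_max = 14²/2 = 98
238 ≥ 98 ⇒ cruise phase
t_a = 14/2 = 7; v_peak = 14
d_cruise = 238 − 98 = 140; t_c = 140/14 = 10
T = 2·7 + 10 = 24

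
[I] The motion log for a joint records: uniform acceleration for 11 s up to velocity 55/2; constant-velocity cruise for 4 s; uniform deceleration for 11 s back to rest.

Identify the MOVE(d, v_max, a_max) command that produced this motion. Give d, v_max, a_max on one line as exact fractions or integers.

a_max = (55/2)/11 = 5/2
d_a = ½·55/2·11 = 605/4; d_c = 55/2·4 = 110
d = 2·605/4 + 110 = 825/2
t_c = 4 > 0 so v_max = 55/2

d=825/2 v_max=55/2 a_max=5/2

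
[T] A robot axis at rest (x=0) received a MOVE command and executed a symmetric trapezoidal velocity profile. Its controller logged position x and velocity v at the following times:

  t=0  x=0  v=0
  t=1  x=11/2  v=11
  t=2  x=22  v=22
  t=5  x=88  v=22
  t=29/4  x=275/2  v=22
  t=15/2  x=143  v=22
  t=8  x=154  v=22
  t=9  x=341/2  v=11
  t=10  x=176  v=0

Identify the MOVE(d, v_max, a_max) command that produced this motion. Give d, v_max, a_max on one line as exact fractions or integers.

final state: t=10, x=176, v=0 → d = 176
a_max = (11−0)/(1−0) = 11
max v = 22 over t∈[2,8] → v_max = 22
check: 22·(2+6) = 176 ✓

d=176 v_max=22 a_max=11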